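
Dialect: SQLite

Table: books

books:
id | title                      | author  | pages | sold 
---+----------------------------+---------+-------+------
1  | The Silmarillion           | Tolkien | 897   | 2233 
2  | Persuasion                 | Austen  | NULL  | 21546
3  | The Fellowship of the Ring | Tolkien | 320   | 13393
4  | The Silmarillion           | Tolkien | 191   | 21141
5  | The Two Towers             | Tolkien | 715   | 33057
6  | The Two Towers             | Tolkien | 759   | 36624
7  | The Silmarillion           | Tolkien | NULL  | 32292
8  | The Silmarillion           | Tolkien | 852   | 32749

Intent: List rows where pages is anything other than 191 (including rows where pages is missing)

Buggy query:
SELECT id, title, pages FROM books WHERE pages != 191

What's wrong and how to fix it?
Bug: 'pages != 191' is unknown when pages is NULL, so NULL rows are silently excluded

Fix: Add an explicit OR pages IS NULL to include the missing-value rows

Corrected query:
SELECT id, title, pages FROM books WHERE pages != 191 OR pages IS NULL

Result:
id | title                      | pages
---+----------------------------+------
1  | The Silmarillion           | 897  
2  | Persuasion                 | NULL 
3  | The Fellowship of the Ring | 320  
5  | The Two Towers             | 715  
6  | The Two Towers             | 759  
7  | The Silmarillion           | NULL 
8  | The Silmarillion           | 852  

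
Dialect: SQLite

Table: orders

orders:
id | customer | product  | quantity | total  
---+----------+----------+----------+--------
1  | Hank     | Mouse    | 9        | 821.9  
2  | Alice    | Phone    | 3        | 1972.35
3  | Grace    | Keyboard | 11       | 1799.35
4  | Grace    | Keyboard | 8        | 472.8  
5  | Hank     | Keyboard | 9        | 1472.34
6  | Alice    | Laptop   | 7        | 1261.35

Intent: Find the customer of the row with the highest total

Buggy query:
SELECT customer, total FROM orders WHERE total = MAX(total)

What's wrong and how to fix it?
Bug: WHERE is evaluated per row; an aggregate over the whole table isn't defined there

Fix: Wrap MAX in a scalar subquery so WHERE compares against a single value

Corrected query:
SELECT customer, total FROM orders WHERE total = (SELECT MAX(total) FROM orders)

Result:
customer | total  
---------+--------
Alice    | 1972.35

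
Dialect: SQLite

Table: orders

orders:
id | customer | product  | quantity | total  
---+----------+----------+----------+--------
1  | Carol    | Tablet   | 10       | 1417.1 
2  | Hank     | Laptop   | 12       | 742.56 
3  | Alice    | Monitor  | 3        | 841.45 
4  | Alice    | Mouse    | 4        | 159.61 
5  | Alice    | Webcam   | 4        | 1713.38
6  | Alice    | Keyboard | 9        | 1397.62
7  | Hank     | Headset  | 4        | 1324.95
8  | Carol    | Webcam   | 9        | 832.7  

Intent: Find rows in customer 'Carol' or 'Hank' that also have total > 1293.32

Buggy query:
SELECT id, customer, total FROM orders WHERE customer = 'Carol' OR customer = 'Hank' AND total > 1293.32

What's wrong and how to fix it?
Bug: Without parentheses, AND is evaluated before OR, so the total filter only applies to the 'Hank' branch

Fix: Add parentheses around the OR so the AND applies to both alternatives

Corrected query:
SELECT id, customer, total FROM orders WHERE (customer = 'Carol' OR customer = 'Hank') AND total > 1293.32

Result:
id | customer | total  
---+----------+--------
1  | Carol    | 1417.1 
7  | Hank     | 1324.95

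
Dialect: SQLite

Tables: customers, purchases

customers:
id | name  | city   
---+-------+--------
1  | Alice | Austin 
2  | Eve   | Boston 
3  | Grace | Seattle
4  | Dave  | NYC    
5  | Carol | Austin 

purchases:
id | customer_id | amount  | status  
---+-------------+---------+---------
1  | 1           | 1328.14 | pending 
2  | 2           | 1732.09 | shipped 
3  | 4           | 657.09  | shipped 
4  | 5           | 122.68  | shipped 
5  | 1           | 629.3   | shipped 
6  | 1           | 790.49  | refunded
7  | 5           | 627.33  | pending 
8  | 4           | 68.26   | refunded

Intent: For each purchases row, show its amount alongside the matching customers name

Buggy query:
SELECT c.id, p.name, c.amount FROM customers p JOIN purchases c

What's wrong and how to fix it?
Bug: JOIN with no ON clause produces a cartesian product; every purchases row pairs with every customers row

Fix: Add ON c.customer_id = p.id to the JOIN

Corrected query:
SELECT c.id, p.name, c.amount FROM customers p JOIN purchases c ON c.customer_id = p.id

Result:
id | name  | amount 
---+-------+--------
1  | Alice | 1328.14
2  | Eve   | 1732.09
3  | Dave  | 657.09 
4  | Carol | 122.68 
5  | Alice | 629.3  
6  | Alice | 790.49 
7  | Carol | 627.33 
8  | Dave  | 68.26  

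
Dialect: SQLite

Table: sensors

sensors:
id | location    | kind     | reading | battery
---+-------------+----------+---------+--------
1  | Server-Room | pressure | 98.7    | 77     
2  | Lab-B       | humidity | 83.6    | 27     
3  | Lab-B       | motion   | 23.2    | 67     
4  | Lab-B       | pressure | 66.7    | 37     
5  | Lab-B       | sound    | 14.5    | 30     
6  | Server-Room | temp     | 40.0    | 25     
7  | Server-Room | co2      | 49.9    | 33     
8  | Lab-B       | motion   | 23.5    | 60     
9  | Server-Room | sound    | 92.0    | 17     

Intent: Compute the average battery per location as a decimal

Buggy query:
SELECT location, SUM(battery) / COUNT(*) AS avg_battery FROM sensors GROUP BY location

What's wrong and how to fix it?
Bug: Both operands are integers, so '/' performs integer division and truncates

Fix: Multiply by 1.0 (or CAST to REAL) to force floating-point division

Corrected query:
SELECT location, SUM(battery) * 1.0 / COUNT(*) AS avg_battery FROM sensors GROUP BY location

Result:
location    | avg_battery
------------+------------
Lab-B       | 44.2       
Server-Room | 38         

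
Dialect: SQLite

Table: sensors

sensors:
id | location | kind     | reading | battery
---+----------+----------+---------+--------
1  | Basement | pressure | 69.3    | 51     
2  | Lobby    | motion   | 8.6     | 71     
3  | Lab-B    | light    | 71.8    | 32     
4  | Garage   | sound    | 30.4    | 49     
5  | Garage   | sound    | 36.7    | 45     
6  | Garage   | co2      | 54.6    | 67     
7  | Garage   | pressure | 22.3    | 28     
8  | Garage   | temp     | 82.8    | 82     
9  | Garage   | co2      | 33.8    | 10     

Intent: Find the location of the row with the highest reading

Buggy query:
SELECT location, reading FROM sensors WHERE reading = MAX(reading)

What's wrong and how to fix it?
Bug: WHERE is evaluated per row; an aggregate over the whole table isn't defined there

Fix: Use a subquery: WHERE reading = (SELECT MAX(reading) FROM sensors)

Corrected query:
SELECT location, reading FROM sensors WHERE reading = (SELECT MAX(reading) FROM sensors)

Result:
location | reading
---------+--------
Garage   | 82.8   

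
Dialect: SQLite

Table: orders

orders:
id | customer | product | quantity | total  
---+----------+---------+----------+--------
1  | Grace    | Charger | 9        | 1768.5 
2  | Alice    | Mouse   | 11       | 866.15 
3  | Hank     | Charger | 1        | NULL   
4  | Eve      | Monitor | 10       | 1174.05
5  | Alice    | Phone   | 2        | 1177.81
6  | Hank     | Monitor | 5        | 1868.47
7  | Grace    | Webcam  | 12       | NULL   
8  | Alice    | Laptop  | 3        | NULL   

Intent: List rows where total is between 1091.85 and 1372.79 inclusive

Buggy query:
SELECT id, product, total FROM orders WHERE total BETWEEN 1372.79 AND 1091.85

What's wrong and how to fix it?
Bug: BETWEEN expects the lower bound first; with 1372.79 AND 1091.85 the range is empty

Fix: Write BETWEEN 1091.85 AND 1372.79

Corrected query:
SELECT id, product, total FROM orders WHERE total BETWEEN 1091.85 AND 1372.79

Result:
id | product | total  
---+---------+--------
4  | Monitor | 1174.05
5  | Phone   | 1177.81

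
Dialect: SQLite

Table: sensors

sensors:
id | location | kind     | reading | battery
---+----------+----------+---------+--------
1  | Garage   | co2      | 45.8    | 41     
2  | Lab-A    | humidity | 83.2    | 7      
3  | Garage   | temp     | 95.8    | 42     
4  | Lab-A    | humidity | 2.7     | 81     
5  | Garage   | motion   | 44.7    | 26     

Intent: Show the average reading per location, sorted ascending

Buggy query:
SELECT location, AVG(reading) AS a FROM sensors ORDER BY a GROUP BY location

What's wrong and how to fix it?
Bug: ORDER BY appears before GROUP BY; SQL clause order requires GROUP BY first

Fix: Move ORDER BY to the end, after GROUP BY

Corrected query:
SELECT location, AVG(reading) AS a FROM sensors GROUP BY location ORDER BY a

Result:
location | a    
---------+------
Lab-A    | 42.95
Garage   | 62.1 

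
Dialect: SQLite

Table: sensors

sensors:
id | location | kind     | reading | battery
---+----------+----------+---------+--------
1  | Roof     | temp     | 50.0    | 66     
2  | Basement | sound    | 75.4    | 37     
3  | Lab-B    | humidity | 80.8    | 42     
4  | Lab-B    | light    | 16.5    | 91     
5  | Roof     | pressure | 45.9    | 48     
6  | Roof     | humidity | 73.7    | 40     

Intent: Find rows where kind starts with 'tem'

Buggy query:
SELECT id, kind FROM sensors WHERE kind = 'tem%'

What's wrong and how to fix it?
Bug: '=' compares the literal string including the % character; pattern matching needs LIKE

Fix: Use LIKE for wildcard pattern matching

Corrected query:
SELECT id, kind FROM sensors WHERE kind LIKE 'tem%'

Result:
id | kind
---+-----
1  | temp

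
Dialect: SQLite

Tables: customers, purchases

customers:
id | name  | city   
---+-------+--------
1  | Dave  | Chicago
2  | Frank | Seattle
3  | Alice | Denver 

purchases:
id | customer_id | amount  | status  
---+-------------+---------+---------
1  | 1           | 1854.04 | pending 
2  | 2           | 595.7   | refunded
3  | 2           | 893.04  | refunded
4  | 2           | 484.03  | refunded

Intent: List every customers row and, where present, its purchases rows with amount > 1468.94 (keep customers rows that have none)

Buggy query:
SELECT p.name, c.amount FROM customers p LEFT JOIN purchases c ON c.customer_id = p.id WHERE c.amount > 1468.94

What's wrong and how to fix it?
Bug: A WHERE condition on the right-hand table after LEFT JOIN drops unmatched parents

Fix: Put 'c.amount > 1468.94' in the JOIN's ON clause instead of WHERE

Corrected query:
SELECT p.name, c.amount FROM customers p LEFT JOIN purchases c ON c.customer_id = p.id AND c.amount > 1468.94

Result:
name  | amount 
------+--------
Dave  | 1854.04
Frank | NULL   
Alice | NULL   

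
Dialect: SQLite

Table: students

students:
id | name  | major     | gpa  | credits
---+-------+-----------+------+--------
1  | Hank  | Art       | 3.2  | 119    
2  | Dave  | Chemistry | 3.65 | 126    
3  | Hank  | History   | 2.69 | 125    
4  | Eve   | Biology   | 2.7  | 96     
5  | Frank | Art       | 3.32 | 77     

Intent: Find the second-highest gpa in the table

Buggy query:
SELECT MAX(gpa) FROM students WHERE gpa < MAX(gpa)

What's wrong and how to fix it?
Bug: MAX(gpa) on the right of the comparison is an aggregate-in-WHERE error

Fix: Compute the overall MAX in a subquery, then take MAX of rows below it

Corrected query:
SELECT MAX(gpa) FROM students WHERE gpa < (SELECT MAX(gpa) FROM students)

Result:
MAX(gpa)
--------
3.32    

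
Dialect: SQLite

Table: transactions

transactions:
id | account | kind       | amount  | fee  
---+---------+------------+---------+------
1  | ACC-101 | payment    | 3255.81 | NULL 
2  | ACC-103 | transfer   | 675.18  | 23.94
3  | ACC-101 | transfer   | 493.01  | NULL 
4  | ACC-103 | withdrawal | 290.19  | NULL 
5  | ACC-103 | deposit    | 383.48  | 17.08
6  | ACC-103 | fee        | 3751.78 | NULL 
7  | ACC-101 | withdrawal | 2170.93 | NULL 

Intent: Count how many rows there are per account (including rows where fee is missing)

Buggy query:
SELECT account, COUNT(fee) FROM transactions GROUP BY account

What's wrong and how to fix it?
Bug: COUNT(fee) skips NULLs, so groups with missing fee are undercounted

Fix: Replace COUNT(fee) with COUNT(*)

Corrected query:
SELECT account, COUNT(*) FROM transactions GROUP BY account

Result:
account | COUNT(*)
--------+---------
ACC-101 | 3       
ACC-103 | 4       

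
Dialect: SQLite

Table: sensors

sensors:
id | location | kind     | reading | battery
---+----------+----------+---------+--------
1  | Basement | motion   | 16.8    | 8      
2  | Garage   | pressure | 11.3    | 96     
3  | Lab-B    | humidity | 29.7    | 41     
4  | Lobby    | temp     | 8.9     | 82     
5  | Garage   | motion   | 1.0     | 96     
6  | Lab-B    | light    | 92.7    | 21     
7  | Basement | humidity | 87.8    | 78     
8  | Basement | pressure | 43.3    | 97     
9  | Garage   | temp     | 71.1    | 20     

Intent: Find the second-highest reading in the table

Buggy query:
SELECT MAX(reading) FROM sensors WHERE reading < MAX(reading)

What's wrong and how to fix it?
Bug: The inner MAX is an aggregate inside WHERE, which is not allowed

Fix: Put the inner MAX in a scalar subquery

Corrected query:
SELECT MAX(reading) FROM sensors WHERE reading < (SELECT MAX(reading) FROM sensors)

Result:
MAX(reading)
------------
87.8        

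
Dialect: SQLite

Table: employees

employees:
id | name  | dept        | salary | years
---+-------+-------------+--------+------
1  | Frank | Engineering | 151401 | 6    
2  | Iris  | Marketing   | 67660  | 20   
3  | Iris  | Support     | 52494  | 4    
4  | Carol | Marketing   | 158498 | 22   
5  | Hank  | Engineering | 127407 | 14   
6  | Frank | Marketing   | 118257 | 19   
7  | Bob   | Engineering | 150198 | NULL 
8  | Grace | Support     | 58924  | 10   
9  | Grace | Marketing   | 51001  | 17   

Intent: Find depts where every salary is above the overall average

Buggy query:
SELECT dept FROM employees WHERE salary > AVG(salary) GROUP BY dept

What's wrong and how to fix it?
Bug: WHERE evaluates per row before aggregation, so AVG() is unavailable

Fix: Use a subquery for AVG and a HAVING MIN(...) filter so the condition holds for every row in the group

Corrected query:
SELECT dept FROM employees GROUP BY dept HAVING MIN(salary) > (SELECT AVG(salary) FROM employees)

Result:
dept       
-----------
Engineering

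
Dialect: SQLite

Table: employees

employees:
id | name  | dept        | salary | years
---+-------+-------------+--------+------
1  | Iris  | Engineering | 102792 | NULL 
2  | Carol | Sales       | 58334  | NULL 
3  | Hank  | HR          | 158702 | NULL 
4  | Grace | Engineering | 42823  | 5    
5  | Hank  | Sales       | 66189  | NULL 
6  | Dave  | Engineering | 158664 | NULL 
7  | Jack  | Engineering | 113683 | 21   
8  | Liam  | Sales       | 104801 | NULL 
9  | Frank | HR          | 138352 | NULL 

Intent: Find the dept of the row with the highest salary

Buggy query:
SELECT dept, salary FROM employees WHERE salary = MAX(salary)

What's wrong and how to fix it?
Bug: MAX(salary) is an aggregate and cannot be used directly in WHERE

Fix: Use a subquery: WHERE salary = (SELECT MAX(salary) FROM employees)

Corrected query:
SELECT dept, salary FROM employees WHERE salary = (SELECT MAX(salary) FROM employees)

Result:
dept | salary
-----+-------
HR   | 158702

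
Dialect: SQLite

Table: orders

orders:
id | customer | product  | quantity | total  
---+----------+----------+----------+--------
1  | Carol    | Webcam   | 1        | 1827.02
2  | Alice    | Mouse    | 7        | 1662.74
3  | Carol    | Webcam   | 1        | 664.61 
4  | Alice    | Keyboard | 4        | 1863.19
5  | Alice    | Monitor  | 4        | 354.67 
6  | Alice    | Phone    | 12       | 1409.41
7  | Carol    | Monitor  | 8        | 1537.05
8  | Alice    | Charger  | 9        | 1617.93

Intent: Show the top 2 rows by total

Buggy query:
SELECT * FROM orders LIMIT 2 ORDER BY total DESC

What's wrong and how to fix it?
Bug: ORDER BY cannot follow LIMIT; LIMIT is the final clause

Fix: Sort with ORDER BY, then apply LIMIT

Corrected query:
SELECT * FROM orders ORDER BY total DESC LIMIT 2

Result:
id | customer | product  | quantity | total  
---+----------+----------+----------+--------
4  | Alice    | Keyboard | 4        | 1863.19
1  | Carol    | Webcam   | 1        | 1827.02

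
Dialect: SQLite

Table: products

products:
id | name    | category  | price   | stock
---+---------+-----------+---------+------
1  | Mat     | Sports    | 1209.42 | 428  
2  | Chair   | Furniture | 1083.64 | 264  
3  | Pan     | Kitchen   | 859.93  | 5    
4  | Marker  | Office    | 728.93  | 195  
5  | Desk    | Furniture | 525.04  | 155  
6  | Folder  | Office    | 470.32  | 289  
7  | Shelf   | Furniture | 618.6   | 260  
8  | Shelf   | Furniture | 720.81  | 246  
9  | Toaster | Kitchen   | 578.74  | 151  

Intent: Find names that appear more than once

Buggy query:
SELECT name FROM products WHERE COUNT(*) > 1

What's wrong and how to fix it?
Bug: COUNT(*) is an aggregate and cannot be used in WHERE

Fix: Group first, then use HAVING for the count condition

Corrected query:
SELECT name FROM products GROUP BY name HAVING COUNT(*) > 1

Result:
name 
-----
Shelf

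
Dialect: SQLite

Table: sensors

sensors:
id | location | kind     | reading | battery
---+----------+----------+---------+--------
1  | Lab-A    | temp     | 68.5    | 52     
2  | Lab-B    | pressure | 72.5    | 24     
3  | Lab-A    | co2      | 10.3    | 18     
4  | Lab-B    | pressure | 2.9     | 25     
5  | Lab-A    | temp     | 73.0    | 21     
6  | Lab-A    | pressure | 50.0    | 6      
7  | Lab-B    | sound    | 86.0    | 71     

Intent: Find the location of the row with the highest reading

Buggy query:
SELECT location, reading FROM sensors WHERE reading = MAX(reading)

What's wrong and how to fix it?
Bug: WHERE is evaluated per row; an aggregate over the whole table isn't defined there

Fix: Use a subquery: WHERE reading = (SELECT MAX(reading) FROM sensors)

Corrected query:
SELECT location, reading FROM sensors WHERE reading = (SELECT MAX(reading) FROM sensors)

Result:
location | reading
---------+--------
Lab-B    | 86     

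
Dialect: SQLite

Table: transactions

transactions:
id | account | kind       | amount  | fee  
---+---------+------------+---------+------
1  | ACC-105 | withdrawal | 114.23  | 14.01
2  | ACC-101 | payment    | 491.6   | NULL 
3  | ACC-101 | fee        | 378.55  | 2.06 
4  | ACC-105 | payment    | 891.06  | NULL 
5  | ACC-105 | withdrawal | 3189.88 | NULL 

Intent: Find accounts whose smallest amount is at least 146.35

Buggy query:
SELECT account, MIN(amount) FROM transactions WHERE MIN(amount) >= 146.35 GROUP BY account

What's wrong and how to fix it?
Bug: MIN() in WHERE is a misuse of aggregate

Fix: Replace WHERE with HAVING after the GROUP BY

Corrected query:
SELECT account, MIN(amount) FROM transactions GROUP BY account HAVING MIN(amount) >= 146.35

Result:
account | MIN(amount)
--------+------------
ACC-101 | 378.55     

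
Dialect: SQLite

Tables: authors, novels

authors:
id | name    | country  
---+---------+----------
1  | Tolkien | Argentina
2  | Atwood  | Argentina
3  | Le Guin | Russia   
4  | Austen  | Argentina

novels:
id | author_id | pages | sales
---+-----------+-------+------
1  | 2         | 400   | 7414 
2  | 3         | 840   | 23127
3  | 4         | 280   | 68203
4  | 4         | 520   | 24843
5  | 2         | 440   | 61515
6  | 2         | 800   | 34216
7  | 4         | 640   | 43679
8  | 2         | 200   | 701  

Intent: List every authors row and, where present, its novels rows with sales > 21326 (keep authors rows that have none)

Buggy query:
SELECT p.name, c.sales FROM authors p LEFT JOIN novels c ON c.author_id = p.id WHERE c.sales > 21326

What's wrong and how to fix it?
Bug: A WHERE condition on the right-hand table after LEFT JOIN drops unmatched parents

Fix: Put 'c.sales > 21326' in the JOIN's ON clause instead of WHERE

Corrected query:
SELECT p.name, c.sales FROM authors p LEFT JOIN novels c ON c.author_id = p.id AND c.sales > 21326

Result:
name    | sales
--------+------
Tolkien | NULL 
Atwood  | 34216
Atwood  | 61515
Le Guin | 23127
Austen  | 24843
Austen  | 43679
Austen  | 68203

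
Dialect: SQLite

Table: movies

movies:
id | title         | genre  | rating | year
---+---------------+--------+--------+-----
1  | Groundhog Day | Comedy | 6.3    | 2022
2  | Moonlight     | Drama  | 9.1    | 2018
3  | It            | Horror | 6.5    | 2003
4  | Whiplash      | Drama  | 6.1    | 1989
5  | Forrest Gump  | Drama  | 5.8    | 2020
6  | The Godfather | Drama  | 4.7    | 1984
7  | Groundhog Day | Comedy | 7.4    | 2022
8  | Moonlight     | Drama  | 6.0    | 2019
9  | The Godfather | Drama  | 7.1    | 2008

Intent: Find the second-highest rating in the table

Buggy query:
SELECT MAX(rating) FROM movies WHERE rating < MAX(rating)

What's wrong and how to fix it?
Bug: MAX(rating) on the right of the comparison is an aggregate-in-WHERE error

Fix: Put the inner MAX in a scalar subquery

Corrected query:
SELECT MAX(rating) FROM movies WHERE rating < (SELECT MAX(rating) FROM movies)

Result:
MAX(rating)
-----------
7.4        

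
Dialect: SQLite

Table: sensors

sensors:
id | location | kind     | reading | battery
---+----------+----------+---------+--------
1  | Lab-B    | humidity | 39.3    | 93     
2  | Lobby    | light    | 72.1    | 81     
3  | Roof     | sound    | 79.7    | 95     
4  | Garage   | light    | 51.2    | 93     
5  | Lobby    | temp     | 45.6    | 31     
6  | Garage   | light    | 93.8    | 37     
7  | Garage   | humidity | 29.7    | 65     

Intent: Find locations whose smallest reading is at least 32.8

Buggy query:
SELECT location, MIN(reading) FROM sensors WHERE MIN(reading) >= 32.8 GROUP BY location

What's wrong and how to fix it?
Bug: MIN() in WHERE is a misuse of aggregate

Fix: Replace WHERE with HAVING after the GROUP BY

Corrected query:
SELECT location, MIN(reading) FROM sensors GROUP BY location HAVING MIN(reading) >= 32.8

Result:
location | MIN(reading)
---------+-------------
Lab-B    | 39.3        
Lobby    | 45.6        
Roof     | 79.7        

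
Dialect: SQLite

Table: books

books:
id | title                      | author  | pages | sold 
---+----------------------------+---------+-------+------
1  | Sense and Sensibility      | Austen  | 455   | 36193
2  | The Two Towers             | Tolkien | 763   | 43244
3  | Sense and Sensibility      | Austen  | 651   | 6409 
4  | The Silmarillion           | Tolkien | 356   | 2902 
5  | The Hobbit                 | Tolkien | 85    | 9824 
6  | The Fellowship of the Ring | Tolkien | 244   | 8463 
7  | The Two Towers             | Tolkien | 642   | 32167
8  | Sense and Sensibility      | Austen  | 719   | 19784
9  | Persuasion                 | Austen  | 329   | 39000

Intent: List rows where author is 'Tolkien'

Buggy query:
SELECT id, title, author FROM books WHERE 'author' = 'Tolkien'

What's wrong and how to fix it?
Bug: 'author' in single quotes is a string literal, not the column; the comparison is literal-vs-literal and never true

Fix: Reference the column as author without single quotes

Corrected query:
SELECT id, title, author FROM books WHERE author = 'Tolkien'

Result:
id | title                      | author 
---+----------------------------+--------
2  | The Two Towers             | Tolkien
4  | The Silmarillion           | Tolkien
5  | The Hobbit                 | Tolkien
6  | The Fellowship of the Ring | Tolkien
7  | The Two Towers             | Tolkien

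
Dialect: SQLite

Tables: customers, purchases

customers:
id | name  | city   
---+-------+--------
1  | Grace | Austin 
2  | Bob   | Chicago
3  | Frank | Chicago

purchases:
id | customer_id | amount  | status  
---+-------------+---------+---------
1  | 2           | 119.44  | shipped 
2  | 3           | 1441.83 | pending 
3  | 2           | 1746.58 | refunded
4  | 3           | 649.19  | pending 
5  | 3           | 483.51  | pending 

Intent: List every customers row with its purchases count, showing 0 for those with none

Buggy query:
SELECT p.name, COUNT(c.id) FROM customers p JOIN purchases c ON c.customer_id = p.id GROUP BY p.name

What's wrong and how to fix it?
Bug: An inner join excludes parents with zero children

Fix: Switch to LEFT JOIN to retain unmatched parent rows

Corrected query:
SELECT p.name, COUNT(c.id) FROM customers p LEFT JOIN purchases c ON c.customer_id = p.id GROUP BY p.name

Result:
name  | COUNT(c.id)
------+------------
Bob   | 2          
Frank | 3          
Grace | 0          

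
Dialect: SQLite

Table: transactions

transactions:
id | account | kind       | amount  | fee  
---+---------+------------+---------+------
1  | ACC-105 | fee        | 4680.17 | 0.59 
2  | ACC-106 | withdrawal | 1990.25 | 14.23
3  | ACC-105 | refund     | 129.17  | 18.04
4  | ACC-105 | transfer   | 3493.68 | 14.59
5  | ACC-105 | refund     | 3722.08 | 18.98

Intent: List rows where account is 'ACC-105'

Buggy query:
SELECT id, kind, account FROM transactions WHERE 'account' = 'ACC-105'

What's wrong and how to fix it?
Bug: 'account' in single quotes is a string literal, not the column; the comparison is literal-vs-literal and never true

Fix: Remove the quotes around the column name (or use double quotes for an identifier)

Corrected query:
SELECT id, kind, account FROM transactions WHERE account = 'ACC-105'

Result:
id | kind     | account
---+----------+--------
1  | fee      | ACC-105
3  | refund   | ACC-105
4  | transfer | ACC-105
5  | refund   | ACC-105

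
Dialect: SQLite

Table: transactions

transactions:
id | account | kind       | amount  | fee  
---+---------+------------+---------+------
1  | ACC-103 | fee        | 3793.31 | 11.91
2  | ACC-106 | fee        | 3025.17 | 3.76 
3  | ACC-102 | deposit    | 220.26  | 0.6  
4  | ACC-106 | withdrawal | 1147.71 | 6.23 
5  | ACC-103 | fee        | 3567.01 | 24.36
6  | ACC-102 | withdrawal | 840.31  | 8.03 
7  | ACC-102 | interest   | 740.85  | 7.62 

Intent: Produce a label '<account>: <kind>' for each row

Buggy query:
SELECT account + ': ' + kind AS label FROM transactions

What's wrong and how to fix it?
Bug: '+' is numeric addition; on text columns SQLite converts them to 0 instead of concatenating

Fix: Use the || operator for string concatenation

Corrected query:
SELECT account || ': ' || kind AS label FROM transactions

Result:
label              
-------------------
ACC-103: fee       
ACC-106: fee       
ACC-102: deposit   
ACC-106: withdrawal
ACC-103: fee       
ACC-102: withdrawal
ACC-102: interest  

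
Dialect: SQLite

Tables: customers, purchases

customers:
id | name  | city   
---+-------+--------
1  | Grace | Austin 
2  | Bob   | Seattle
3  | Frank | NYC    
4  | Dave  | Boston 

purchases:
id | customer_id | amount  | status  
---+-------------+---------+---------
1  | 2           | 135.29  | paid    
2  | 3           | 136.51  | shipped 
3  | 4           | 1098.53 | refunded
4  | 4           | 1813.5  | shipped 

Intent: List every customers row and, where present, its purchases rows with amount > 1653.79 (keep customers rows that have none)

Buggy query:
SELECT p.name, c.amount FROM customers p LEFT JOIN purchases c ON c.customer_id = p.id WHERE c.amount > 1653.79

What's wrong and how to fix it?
Bug: A WHERE condition on the right-hand table after LEFT JOIN drops unmatched parents

Fix: Put 'c.amount > 1653.79' in the JOIN's ON clause instead of WHERE

Corrected query:
SELECT p.name, c.amount FROM customers p LEFT JOIN purchases c ON c.customer_id = p.id AND c.amount > 1653.79

Result:
name  | amount
------+-------
Grace | NULL  
Bob   | NULL  
Frank | NULL  
Dave  | 1813.5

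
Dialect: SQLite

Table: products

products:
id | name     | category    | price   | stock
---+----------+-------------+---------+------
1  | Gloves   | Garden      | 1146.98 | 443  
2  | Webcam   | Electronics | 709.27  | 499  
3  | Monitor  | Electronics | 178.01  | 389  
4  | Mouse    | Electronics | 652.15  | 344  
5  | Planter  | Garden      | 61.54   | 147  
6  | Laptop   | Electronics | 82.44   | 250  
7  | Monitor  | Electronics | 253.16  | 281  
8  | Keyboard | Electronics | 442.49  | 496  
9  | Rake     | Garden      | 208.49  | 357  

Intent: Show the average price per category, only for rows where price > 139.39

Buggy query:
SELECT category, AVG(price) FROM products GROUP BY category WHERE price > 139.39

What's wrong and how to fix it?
Bug: Row-level WHERE must come before GROUP BY in the clause order

Fix: Move the WHERE clause before GROUP BY

Corrected query:
SELECT category, AVG(price) FROM products WHERE price > 139.39 GROUP BY category

Result:
category    | AVG(price)
------------+-----------
Electronics | 447.016   
Garden      | 677.735   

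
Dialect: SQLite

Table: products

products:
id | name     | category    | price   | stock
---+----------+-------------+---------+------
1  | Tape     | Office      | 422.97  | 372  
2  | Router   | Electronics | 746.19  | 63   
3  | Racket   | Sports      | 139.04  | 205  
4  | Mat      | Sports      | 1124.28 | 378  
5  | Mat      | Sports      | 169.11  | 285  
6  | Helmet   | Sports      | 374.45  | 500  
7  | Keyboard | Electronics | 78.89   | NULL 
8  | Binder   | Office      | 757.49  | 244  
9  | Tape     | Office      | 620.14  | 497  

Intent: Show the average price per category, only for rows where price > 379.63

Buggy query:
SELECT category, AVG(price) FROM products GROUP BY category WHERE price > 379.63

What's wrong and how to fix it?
Bug: WHERE cannot follow GROUP BY

Fix: Move the WHERE clause before GROUP BY

Corrected query:
SELECT category, AVG(price) FROM products WHERE price > 379.63 GROUP BY category

Result:
category    | AVG(price)
------------+-----------
Electronics | 746.19    
Office      | 600.2     
Sports      | 1124.28   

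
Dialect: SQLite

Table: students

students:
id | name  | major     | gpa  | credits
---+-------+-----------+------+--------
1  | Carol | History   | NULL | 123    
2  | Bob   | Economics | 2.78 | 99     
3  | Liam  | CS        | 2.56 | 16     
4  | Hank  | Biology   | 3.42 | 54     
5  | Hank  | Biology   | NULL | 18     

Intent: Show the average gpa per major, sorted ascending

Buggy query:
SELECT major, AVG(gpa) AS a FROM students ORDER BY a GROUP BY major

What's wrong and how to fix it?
Bug: GROUP BY must precede ORDER BY

Fix: Move ORDER BY to the end, after GROUP BY

Corrected query:
SELECT major, AVG(gpa) AS a FROM students GROUP BY major ORDER BY a

Result:
major     | a   
----------+-----
History   | NULL
CS        | 2.56
Economics | 2.78
Biology   | 3.42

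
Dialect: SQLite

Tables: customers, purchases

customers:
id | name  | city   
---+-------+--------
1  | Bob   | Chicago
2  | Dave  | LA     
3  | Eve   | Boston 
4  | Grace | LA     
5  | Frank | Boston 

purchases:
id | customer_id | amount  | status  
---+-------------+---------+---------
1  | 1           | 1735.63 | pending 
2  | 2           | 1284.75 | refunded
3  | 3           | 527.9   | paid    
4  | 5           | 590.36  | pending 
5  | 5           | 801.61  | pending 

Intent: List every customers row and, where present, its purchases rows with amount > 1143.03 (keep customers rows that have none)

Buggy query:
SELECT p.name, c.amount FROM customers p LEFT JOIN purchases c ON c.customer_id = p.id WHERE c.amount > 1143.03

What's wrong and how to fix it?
Bug: Filtering c.amount in WHERE discards the NULL rows produced by LEFT JOIN, turning it into an inner join

Fix: Put 'c.amount > 1143.03' in the JOIN's ON clause instead of WHERE

Corrected query:
SELECT p.name, c.amount FROM customers p LEFT JOIN purchases c ON c.customer_id = p.id AND c.amount > 1143.03

Result:
name  | amount 
------+--------
Bob   | 1735.63
Dave  | 1284.75
Eve   | NULL   
Grace | NULL   
Frank | NULL   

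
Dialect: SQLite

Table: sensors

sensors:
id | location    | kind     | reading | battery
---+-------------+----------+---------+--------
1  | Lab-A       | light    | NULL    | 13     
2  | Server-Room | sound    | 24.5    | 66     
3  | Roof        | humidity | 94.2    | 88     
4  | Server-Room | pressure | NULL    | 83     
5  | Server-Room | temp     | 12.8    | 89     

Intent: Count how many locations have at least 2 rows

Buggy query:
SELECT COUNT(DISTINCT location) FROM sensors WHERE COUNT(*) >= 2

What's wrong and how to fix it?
Bug: COUNT(*) cannot appear in WHERE; the per-group count doesn't exist yet

Fix: Group first with HAVING COUNT(*) >= 2, then COUNT the resulting groups

Corrected query:
SELECT COUNT(*) FROM (SELECT location FROM sensors GROUP BY location HAVING COUNT(*) >= 2)

Result:
COUNT(*)
--------
1       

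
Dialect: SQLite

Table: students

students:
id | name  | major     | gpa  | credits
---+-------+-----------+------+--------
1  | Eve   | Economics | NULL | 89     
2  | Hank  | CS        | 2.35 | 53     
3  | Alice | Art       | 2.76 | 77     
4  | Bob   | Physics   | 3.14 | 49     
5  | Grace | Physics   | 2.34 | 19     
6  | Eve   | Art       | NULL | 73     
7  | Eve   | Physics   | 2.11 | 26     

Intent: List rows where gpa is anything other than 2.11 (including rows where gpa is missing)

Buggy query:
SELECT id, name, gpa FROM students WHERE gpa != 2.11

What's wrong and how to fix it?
Bug: 'gpa != 2.11' is unknown when gpa is NULL, so NULL rows are silently excluded

Fix: Handle NULL separately with IS NULL alongside the inequality

Corrected query:
SELECT id, name, gpa FROM students WHERE gpa != 2.11 OR gpa IS NULL

Result:
id | name  | gpa 
---+-------+-----
1  | Eve   | NULL
2  | Hank  | 2.35
3  | Alice | 2.76
4  | Bob   | 3.14
5  | Grace | 2.34
6  | Eve   | NULL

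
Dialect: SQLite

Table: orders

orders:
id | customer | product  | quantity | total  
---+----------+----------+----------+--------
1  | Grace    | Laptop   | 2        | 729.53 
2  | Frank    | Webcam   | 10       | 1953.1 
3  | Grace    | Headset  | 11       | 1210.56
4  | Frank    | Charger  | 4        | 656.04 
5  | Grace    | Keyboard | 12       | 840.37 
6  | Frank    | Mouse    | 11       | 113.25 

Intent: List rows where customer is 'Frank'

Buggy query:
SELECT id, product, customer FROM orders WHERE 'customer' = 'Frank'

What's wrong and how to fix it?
Bug: 'customer' in single quotes is a string literal, not the column; the comparison is literal-vs-literal and never true

Fix: Remove the quotes around the column name (or use double quotes for an identifier)

Corrected query:
SELECT id, product, customer FROM orders WHERE customer = 'Frank'

Result:
id | product | customer
---+---------+---------
2  | Webcam  | Frank   
4  | Charger | Frank   
6  | Mouse   | Frank   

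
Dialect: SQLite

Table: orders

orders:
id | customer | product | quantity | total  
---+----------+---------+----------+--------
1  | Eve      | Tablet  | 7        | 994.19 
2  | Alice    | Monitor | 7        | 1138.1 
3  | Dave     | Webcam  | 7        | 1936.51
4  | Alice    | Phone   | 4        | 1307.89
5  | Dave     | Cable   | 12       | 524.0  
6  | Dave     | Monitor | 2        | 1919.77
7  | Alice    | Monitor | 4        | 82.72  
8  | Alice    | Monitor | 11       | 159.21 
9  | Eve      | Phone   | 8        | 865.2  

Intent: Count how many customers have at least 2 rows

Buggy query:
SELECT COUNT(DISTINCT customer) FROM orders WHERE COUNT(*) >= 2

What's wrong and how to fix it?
Bug: WHERE filters individual rows, not groups, so a group-level COUNT is invalid there

Fix: Use a subquery that GROUPs and filters with HAVING, then count its rows

Corrected query:
SELECT COUNT(*) FROM (SELECT customer FROM orders GROUP BY customer HAVING COUNT(*) >= 2)

Result:
COUNT(*)
--------
3       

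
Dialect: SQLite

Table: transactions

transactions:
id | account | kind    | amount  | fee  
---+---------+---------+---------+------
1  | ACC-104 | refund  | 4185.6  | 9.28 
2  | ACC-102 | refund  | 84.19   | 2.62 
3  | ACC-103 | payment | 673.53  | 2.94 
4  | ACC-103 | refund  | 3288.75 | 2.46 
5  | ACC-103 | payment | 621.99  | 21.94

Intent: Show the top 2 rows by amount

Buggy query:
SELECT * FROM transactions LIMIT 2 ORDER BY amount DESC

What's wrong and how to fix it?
Bug: LIMIT must come after ORDER BY

Fix: Sort with ORDER BY, then apply LIMIT

Corrected query:
SELECT * FROM transactions ORDER BY amount DESC LIMIT 2

Result:
id | account | kind   | amount  | fee 
---+---------+--------+---------+-----
1  | ACC-104 | refund | 4185.6  | 9.28
4  | ACC-103 | refund | 3288.75 | 2.46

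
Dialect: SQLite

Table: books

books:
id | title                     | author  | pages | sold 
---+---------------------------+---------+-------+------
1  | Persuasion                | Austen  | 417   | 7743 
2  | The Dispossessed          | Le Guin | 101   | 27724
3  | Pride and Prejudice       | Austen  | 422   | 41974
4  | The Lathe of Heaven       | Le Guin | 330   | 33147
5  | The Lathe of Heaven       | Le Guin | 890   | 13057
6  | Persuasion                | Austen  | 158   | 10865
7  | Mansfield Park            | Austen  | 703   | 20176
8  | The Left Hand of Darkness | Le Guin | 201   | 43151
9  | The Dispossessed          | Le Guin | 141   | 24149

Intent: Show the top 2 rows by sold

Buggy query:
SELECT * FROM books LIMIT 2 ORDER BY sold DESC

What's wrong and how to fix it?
Bug: LIMIT must come after ORDER BY

Fix: Sort with ORDER BY, then apply LIMIT

Corrected query:
SELECT * FROM books ORDER BY sold DESC LIMIT 2

Result:
id | title                     | author  | pages | sold 
---+---------------------------+---------+-------+------
8  | The Left Hand of Darkness | Le Guin | 201   | 43151
3  | Pride and Prejudice       | Austen  | 422   | 41974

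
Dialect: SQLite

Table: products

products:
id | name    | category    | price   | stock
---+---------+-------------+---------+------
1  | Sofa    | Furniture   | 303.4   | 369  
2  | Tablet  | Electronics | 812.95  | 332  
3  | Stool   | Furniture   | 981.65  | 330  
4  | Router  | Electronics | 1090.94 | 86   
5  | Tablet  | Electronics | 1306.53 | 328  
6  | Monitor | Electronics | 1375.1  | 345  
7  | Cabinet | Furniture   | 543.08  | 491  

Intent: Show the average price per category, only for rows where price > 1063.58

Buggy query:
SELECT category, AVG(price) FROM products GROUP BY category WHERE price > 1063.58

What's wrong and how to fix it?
Bug: Row-level WHERE must come before GROUP BY in the clause order

Fix: Place WHERE between FROM and GROUP BY

Corrected query:
SELECT category, AVG(price) FROM products WHERE price > 1063.58 GROUP BY category

Result:
category    | AVG(price) 
------------+------------
Electronics | 1257.523333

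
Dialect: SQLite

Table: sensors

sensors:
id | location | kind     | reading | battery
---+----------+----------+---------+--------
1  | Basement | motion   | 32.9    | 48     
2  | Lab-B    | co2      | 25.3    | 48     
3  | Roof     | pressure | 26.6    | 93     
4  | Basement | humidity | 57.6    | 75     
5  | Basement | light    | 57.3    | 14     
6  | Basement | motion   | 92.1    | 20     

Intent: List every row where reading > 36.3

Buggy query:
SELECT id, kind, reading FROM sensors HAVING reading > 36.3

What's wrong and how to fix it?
Bug: HAVING filters the output of aggregation, but this query has no GROUP BY and no aggregate functions, so SQLite rejects it (HAVING clause on a non-aggregate query); the condition here is per row

Fix: Replace HAVING with WHERE since the condition applies to individual rows

Corrected query:
SELECT id, kind, reading FROM sensors WHERE reading > 36.3

Result:
id | kind     | reading
---+----------+--------
4  | humidity | 57.6   
5  | light    | 57.3   
6  | motion   | 92.1   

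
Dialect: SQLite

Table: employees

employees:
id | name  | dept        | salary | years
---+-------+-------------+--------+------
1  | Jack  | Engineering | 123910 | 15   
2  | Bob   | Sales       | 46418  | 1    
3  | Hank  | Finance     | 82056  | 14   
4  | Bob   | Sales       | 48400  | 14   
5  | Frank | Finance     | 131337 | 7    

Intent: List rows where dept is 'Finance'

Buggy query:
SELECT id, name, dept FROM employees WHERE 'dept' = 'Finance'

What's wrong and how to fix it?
Bug: Single quotes denote string literals in SQL; the column name is being compared as a constant string

Fix: Reference the column as dept without single quotes

Corrected query:
SELECT id, name, dept FROM employees WHERE dept = 'Finance'

Result:
id | name  | dept   
---+-------+--------
3  | Hank  | Finance
5  | Frank | Finance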